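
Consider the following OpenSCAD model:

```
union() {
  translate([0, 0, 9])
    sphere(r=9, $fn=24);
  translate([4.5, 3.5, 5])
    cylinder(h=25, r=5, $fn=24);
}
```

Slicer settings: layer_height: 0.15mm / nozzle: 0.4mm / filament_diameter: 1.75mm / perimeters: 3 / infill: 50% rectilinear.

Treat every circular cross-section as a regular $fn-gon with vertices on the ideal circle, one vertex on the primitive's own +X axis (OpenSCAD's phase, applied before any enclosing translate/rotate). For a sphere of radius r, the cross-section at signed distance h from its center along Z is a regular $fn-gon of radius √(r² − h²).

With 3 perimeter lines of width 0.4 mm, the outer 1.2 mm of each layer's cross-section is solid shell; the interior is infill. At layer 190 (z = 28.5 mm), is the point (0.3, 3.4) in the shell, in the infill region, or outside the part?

shell

At z = 28.5 mm: the sphere does not reach this height (|z−center|=19.500 > r=9); the r=5 cylinder at (4.5, 3.5) gives a regular 24-gon of circumradius 5 (constant along its height); Taking the union: only the r=5 cylinder at (4.5, 3.5) is present, so the union is just that shape — 1 connected region. Overall, the cross-section is a single solid region. The nearest boundary edge runs (-0.50, 3.50)→(-0.33, 2.21); distance from the point to it = 0.78 mm. The point is inside the cross-section, 0.78 mm from the nearest boundary — within the 1.2 mm shell band (3 × 0.4).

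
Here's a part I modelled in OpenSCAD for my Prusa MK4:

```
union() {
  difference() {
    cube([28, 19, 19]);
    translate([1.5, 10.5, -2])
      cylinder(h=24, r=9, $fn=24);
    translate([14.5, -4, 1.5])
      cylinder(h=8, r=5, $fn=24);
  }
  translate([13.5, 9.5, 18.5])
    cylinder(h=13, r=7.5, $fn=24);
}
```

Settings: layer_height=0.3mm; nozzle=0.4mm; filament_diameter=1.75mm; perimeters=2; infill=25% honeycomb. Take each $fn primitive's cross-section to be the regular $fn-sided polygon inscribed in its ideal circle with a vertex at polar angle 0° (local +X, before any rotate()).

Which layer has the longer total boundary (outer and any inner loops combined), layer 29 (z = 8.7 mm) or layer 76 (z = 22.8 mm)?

layer 29 (z = 8.7 mm)

Layer 29 (z = 8.7): the 28×19 cube contributes its full rectangle (perimeter 94.00 mm); the r=9 cylinder at (1.5, 10.5) contributes a regular 24-gon of circumradius 9 (perimeter = 2·24·9.000·sin(180°/24) = 56.39 mm); the r=5 cylinder at (14.5, -4) contributes a regular 24-gon of circumradius 5 (perimeter = 2·24·5.000·sin(180°/24) = 31.33 mm); After the difference (first − rest): starting from the 28×19 cube, the r=9 cylinder at (1.5, 10.5) partially overlaps it — only the 151.04 mm² overlap (of its 251.57 mm²) is removed, clipping the outline; the r=5 cylinder at (14.5, -4) partially overlaps it — only the 3.91 mm² overlap (of its 77.65 mm²) is removed, clipping the outline — boundary = 99.70 mm; the cylinder at (13.5, 9.5) does not reach this height (z outside [18.5, 31.5]); Combining (union): only the result so far is present, so the union is just that shape — boundary = 99.70 mm. So its perimeter = 99.70 mm. Layer 76 (z = 22.8): the cube is not intersected at this z (z outside [0, 19]); the cylinder at (1.5, 10.5) is absent (z outside [-2, 22]); the cylinder at (14.5, -4) is absent (z outside [1.5, 9.5]); Taking the first minus the rest: the first operand is absent here, so nothing remains; the r=7.5 cylinder at (13.5, 9.5) gives a regular 24-gon of circumradius 7.5 (constant along its height) (perimeter = 2·24·7.500·sin(180°/24) = 46.99 mm); Merging all regions: only the r=7.5 cylinder at (13.5, 9.5) is present, so the union is just that shape — boundary = 46.99 mm. So its perimeter = 46.99 mm. Layer 29 is larger (99.70 vs 46.99 mm).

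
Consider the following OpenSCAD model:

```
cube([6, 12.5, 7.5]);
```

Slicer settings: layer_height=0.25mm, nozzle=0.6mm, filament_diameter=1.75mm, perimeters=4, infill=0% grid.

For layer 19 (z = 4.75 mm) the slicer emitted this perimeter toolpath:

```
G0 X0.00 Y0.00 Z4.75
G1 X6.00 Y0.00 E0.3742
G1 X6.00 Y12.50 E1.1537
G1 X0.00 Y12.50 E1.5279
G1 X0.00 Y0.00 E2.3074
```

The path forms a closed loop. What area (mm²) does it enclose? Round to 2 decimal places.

75.00 mm²

Apply the shoelace formula to the sequence of (X, Y) vertices; enclosed area = 75.00 mm².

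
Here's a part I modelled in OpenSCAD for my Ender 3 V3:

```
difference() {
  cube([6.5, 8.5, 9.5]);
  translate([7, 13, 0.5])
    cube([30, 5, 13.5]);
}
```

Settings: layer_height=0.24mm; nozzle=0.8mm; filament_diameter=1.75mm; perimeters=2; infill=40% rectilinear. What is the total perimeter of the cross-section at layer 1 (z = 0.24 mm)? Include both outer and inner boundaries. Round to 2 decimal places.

At z = 0.24 mm: the cube is present — its section is the full 6.5×8.5 rectangle (perimeter 30.00 mm); the cube at (7, 13) is not intersected at this z (z outside [0.5, 14]); After the difference (first − rest): none of the subtracted shapes is present at this height, so the 6.5×8.5 cube is unchanged — boundary = 30.00 mm. Overall, the cross-section is a single solid region. Total boundary length (outer) = 30.00 mm.

30.00 mm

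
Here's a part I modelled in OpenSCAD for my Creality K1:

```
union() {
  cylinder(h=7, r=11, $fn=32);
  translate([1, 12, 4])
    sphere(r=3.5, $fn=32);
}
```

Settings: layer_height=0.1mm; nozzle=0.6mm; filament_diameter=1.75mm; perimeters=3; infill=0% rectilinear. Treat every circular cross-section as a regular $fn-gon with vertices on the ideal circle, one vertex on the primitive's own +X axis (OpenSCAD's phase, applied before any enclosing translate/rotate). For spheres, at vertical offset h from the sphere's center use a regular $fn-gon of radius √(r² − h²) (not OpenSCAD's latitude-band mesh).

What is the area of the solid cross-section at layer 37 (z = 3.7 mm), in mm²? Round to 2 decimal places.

405.06 mm²

At z = 3.7 mm: the r=11 cylinder gives a regular 32-gon of circumradius 11 (constant along its height) (area = (32/2)·11.000²·sin(360°/32) = 377.69 mm²); the sphere at (1, 12): section is a regular 32-gon, circumradius = √(r²−h²) = √(3.5²−0.3²) = 3.487 (area = (32/2)·3.487²·sin(360°/32) = 37.96 mm²); Combining (union): the regions partially overlap — summed areas 415.65 mm² minus the doubly-counted overlap 10.59 mm² gives 405.06 mm² — area = 405.06 mm². Overall, the cross-section is a single solid region. Net area = 405.06 mm².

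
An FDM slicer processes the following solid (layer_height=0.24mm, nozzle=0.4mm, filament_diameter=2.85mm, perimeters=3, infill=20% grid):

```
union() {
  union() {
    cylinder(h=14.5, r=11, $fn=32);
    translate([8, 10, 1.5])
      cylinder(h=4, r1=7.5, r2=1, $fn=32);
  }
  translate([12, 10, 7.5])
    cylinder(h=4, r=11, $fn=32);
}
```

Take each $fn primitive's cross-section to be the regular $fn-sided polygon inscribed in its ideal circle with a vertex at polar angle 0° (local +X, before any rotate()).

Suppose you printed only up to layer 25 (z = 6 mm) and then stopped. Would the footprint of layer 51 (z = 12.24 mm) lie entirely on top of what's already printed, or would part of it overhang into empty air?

entirely on top

Compare the two slices. At z = 6: the r=11 cylinder contributes a regular 32-gon of circumradius 11 (area = (32/2)·11.000²·sin(360°/32) = 377.69 mm²); the cone at (8, 10) is absent (z outside [1.5, 5.5]); Combining (union): only the r=11 cylinder is present, so the union is just that shape — area = 377.69 mm²; the cylinder at (12, 10) is not intersected at this z (z outside [7.5, 11.5]); Combining (union): only that combined region is present, so the union is just that shape — area = 377.69 mm². At z = 12.24: the r=11 cylinder contributes a regular 32-gon of circumradius 11 (area = (32/2)·11.000²·sin(360°/32) = 377.69 mm²); the cone at (8, 10) does not reach this height (z outside [1.5, 5.5]); Merging all regions: only the r=11 cylinder is present, so the union is just that shape — area = 377.69 mm²; the cylinder at (12, 10) is absent (z outside [7.5, 11.5]); Taking the union: only the result so far is present, so the union is just that shape — area = 377.69 mm². Checking containment: the cross-section at z = 12.24 is a subset of the cross-section at z = 6.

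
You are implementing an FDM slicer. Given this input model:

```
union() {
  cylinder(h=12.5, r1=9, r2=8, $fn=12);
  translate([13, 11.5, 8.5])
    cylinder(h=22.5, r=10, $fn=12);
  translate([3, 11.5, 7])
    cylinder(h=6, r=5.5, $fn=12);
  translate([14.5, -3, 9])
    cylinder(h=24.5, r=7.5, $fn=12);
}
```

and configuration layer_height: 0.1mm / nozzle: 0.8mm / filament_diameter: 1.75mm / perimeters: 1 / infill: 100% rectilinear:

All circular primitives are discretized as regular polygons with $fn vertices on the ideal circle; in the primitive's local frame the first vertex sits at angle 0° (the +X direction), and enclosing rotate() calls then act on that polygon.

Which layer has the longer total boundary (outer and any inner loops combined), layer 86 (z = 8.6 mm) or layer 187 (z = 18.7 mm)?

Layer 86 (z = 8.6): the cone (r1=9→r2=8) has section circumradius 8.312 here — a regular 12-gon (perimeter = 2·12·8.312·sin(180°/12) = 51.63 mm); the r=10 cylinder at (13, 11.5) contributes a regular 12-gon of circumradius 10 (perimeter = 2·12·10.000·sin(180°/12) = 62.12 mm); the cylinder at (3, 11.5): section is a regular 12-gon, circumradius r=5.5 (perimeter = 2·12·5.500·sin(180°/12) = 34.16 mm); the cylinder at (14.5, -3) does not reach this height (z outside [9, 33.5]); Taking the union: the regions partially overlap (shared area 46.05 mm²), so the edge portions inside another operand are dropped and the merged outline is re-measured after clipping — boundary = 102.42 mm. So its perimeter = 102.42 mm. Layer 187 (z = 18.7): the cone is not intersected at this z (z outside [0, 12.5]); the r=10 cylinder at (13, 11.5) contributes a regular 12-gon of circumradius 10 (perimeter = 2·12·10.000·sin(180°/12) = 62.12 mm); the cylinder at (3, 11.5) is absent (z outside [7, 13]); the cylinder at (14.5, -3): section is a regular 12-gon, circumradius r=7.5 (perimeter = 2·12·7.500·sin(180°/12) = 46.59 mm); Merging all regions: the regions partially overlap (shared area 15.14 mm²), so the edge portions inside another operand are dropped and the merged outline is re-measured after clipping — boundary = 89.82 mm. So its perimeter = 89.82 mm. Layer 86 is larger (102.42 vs 89.82 mm).

layer 86 (z = 8.6 mm)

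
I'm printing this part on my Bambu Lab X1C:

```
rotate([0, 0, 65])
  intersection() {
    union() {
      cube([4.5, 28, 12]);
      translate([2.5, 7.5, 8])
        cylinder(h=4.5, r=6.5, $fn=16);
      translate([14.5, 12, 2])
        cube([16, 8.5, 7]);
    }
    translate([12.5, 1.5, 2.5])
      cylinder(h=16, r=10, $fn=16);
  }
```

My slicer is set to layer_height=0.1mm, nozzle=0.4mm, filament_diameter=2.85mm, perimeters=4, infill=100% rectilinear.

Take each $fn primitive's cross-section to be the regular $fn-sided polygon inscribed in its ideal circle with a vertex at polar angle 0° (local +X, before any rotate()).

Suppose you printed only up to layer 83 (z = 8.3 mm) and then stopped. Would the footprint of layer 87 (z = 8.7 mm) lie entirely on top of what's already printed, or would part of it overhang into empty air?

Compare the two slices. At z = 8.3: the 4.5×28 cube contributes its full rectangle (area 126.00 mm²); the r=6.5 cylinder at (2.5, 7.5) gives a regular 16-gon of circumradius 6.5 (constant along its height) (area = (16/2)·6.500²·sin(360°/16) = 129.35 mm²); the cube at (14.5, 12) (footprint 16×8.5) is included at this height (area 136.00 mm²); Taking the union: the regions partially overlap — summed areas 391.35 mm² minus the doubly-counted overlap 56.46 mm² gives 334.89 mm² — area = 334.89 mm²; the r=10 cylinder at (12.5, 1.5) contributes a regular 16-gon of circumradius 10 (area = (16/2)·10.000²·sin(360°/16) = 306.15 mm²); After intersecting: the r=10 cylinder at (12.5, 1.5) partially overlaps that combined region; clipping to the common part keeps 37.18 mm² — area = 37.18 mm²; (rotated 65° about Z; rotation is an isometry so areas/perimeters/island counts are preserved). At z = 8.7: the cube (footprint 4.5×28) is included at this height (area 126.00 mm²); the r=6.5 cylinder at (2.5, 7.5) contributes a regular 16-gon of circumradius 6.5 (area = (16/2)·6.500²·sin(360°/16) = 129.35 mm²); the cube at (14.5, 12) is present — its section is the full 16×8.5 rectangle (area 136.00 mm²); Taking the union: the regions partially overlap — summed areas 391.35 mm² minus the doubly-counted overlap 56.46 mm² gives 334.89 mm² — area = 334.89 mm²; the r=10 cylinder at (12.5, 1.5) gives a regular 16-gon of circumradius 10 (constant along its height) (area = (16/2)·10.000²·sin(360°/16) = 306.15 mm²); Taking the intersection: the r=10 cylinder at (12.5, 1.5) partially overlaps the result so far; clipping to the common part keeps 37.18 mm² — area = 37.18 mm²; (whole slice rotated 65° about Z — lengths, areas and connectivity unchanged). Checking containment: the cross-section at z = 8.7 is a subset of the cross-section at z = 8.3.

entirely on top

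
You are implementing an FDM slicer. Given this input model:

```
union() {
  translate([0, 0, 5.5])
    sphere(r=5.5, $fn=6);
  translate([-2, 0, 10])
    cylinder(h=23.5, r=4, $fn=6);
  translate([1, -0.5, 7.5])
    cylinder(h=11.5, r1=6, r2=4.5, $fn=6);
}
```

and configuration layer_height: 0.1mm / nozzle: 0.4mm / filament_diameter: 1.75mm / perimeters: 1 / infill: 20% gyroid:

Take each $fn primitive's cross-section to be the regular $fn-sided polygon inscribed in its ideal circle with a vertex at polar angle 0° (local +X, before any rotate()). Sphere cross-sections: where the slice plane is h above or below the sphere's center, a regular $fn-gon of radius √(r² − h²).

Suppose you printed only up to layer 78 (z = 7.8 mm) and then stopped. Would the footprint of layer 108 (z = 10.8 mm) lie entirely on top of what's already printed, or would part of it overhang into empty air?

Compare the two slices. At z = 7.8: the r=5.5 sphere contributes a regular 6-gon of circumradius √(5.5²−2.3²) = 4.996 (area = (6/2)·4.996²·sin(360°/6) = 64.85 mm²); the cylinder at (-2, 0) does not reach this height (z outside [10, 33.5]); the cone at (1, -0.5): at t=0.026 of its height the radius interpolates to r₁+(r₂−r₁)t = 5.961, giving a regular 6-gon of that circumradius (area = (6/2)·5.961²·sin(360°/6) = 92.31 mm²); Combining (union): the regions partially overlap — summed areas 157.16 mm² minus the doubly-counted overlap 63.40 mm² gives 93.76 mm² — area = 93.76 mm². At z = 10.8: the r=5.5 sphere contributes a regular 6-gon of circumradius √(5.5²−5.3²) = 1.470 (area = (6/2)·1.470²·sin(360°/6) = 5.61 mm²); the r=4 cylinder at (-2, 0) gives a regular 6-gon of circumradius 4 (constant along its height) (area = (6/2)·4.000²·sin(360°/6) = 41.57 mm²); the cone at (1, -0.5) (r1=6→r2=4.5) has section circumradius 5.570 here — a regular 6-gon (area = (6/2)·5.570²·sin(360°/6) = 80.59 mm²); Merging all regions: the regions partially overlap — summed areas 127.77 mm² minus the doubly-counted overlap 37.13 mm² gives 90.65 mm² — area = 90.65 mm². Checking containment: at z = 10.8 the cross-section extends beyond the z = 7.8 cross-section by about 6.18 mm².

part overhangs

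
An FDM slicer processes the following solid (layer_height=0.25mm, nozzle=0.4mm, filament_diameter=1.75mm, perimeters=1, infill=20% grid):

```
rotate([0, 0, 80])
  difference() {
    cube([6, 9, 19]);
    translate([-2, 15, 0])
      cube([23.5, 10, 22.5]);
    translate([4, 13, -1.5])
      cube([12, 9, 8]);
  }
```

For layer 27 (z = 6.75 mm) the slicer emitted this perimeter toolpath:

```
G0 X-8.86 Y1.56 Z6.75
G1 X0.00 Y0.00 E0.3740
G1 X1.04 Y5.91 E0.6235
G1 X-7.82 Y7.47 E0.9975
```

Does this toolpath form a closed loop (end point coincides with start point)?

Start point (G0): (-8.86, 1.56). End point (last G1): the path does not return to the start — open.

no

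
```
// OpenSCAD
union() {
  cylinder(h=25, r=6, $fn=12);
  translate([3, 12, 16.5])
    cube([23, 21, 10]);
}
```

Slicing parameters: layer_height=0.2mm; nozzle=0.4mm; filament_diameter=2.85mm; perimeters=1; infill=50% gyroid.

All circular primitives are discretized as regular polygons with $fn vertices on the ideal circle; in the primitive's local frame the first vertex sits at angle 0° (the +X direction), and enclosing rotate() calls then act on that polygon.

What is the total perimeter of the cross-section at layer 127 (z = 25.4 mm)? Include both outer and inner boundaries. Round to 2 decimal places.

88.00 mm

At z = 25.4 mm: the cylinder does not reach this height (z outside [0, 25]); the 23×21 cube at (3, 12) contributes its full rectangle (perimeter 88.00 mm); Combining (union): only the 23×21 cube at (3, 12) is present, so the union is just that shape — boundary = 88.00 mm. Overall, the cross-section is a single solid region. Total boundary length (outer) = 88.00 mm.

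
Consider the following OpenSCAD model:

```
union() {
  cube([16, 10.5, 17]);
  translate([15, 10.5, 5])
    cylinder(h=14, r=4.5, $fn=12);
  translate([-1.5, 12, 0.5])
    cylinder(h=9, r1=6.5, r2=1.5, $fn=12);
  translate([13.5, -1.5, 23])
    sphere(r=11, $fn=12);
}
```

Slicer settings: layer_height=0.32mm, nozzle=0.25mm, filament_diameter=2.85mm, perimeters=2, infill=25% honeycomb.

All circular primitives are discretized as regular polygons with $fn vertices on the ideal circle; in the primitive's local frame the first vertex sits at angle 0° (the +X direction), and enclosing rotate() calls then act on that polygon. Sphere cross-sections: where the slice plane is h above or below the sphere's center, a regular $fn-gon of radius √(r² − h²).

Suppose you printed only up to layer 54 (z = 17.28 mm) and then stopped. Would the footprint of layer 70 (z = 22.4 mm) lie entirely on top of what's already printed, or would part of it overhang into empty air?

Compare the two slices. At z = 17.28: the cube is absent (z outside [0, 17]); the cylinder at (15, 10.5): section is a regular 12-gon, circumradius r=4.5 (area = (12/2)·4.500²·sin(360°/12) = 60.75 mm²); the cone at (-1.5, 12) does not reach this height (z outside [0.5, 9.5]); the r=11 sphere at (13.5, -1.5) slices to a regular 12-gon of circumradius 9.396 (√(r²−h²) with h=5.72 from center) (area = (12/2)·9.396²·sin(360°/12) = 264.84 mm²); Combining (union): the regions partially overlap — summed areas 325.59 mm² minus the doubly-counted overlap 5.72 mm² gives 319.88 mm² — area = 319.88 mm². At z = 22.4: the cube is absent (z outside [0, 17]); the cylinder at (15, 10.5) is absent (z outside [5, 19]); the cone at (-1.5, 12) does not reach this height (z outside [0.5, 9.5]); the sphere at (13.5, -1.5): section is a regular 12-gon, circumradius = √(r²−h²) = √(11²−0.6²) = 10.984 (area = (12/2)·10.984²·sin(360°/12) = 361.92 mm²); Combining (union): only the r=11 sphere at (13.5, -1.5) is present, so the union is just that shape — area = 361.92 mm². Checking containment: at z = 22.4 the cross-section extends beyond the z = 17.28 cross-section by about 86.31 mm².

part overhangs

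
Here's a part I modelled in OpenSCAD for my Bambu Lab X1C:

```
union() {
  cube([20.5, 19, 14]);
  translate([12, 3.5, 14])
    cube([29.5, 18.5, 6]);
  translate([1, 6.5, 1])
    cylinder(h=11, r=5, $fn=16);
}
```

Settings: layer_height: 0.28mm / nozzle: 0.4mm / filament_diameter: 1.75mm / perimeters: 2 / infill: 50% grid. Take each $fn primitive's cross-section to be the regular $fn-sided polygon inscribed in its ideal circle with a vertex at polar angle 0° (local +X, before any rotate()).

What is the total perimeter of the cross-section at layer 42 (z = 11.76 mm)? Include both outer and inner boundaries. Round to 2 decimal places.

At z = 11.76 mm: the 20.5×19 cube contributes its full rectangle (perimeter 79.00 mm); the cube at (12, 3.5) is not intersected at this z (z outside [14, 20]); the cylinder at (1, 6.5): section is a regular 16-gon, circumradius r=5 (perimeter = 2·16·5.000·sin(180°/16) = 31.21 mm); Taking the union: the regions partially overlap (shared area 48.07 mm²), so the edge portions inside another operand are dropped and the merged outline is re-measured after clipping — boundary = 82.97 mm. Overall, the cross-section is a single solid region. Total boundary length (outer) = 82.97 mm.

82.97 mm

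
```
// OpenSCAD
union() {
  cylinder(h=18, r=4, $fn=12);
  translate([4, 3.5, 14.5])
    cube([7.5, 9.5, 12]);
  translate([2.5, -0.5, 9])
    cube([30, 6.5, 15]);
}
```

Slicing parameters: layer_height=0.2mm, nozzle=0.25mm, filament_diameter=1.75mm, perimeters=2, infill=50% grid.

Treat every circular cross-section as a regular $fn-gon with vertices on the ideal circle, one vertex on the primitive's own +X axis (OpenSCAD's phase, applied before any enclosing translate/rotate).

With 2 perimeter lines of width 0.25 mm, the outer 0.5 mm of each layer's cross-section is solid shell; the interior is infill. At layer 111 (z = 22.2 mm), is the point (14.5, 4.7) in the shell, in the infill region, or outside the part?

At z = 22.2 mm: the cylinder does not reach this height (z outside [0, 18]); the cube at (4, 3.5) is present — its section is the full 7.5×9.5 rectangle; the cube at (2.5, -0.5) is present — its section is the full 30×6.5 rectangle; Combining (union): the regions partially overlap (shared area 18.75 mm²), so overlapping operands fuse into one piece — 1 connected region. Overall, the cross-section is a single solid region. The nearest boundary edge runs (11.50, 6.00)→(32.50, 6.00); distance from the point to it = 1.30 mm. The point is inside the cross-section and 1.30 mm from the nearest boundary — more than the 0.5 mm shell width (2 × 0.25), so it's in the infill interior.

infill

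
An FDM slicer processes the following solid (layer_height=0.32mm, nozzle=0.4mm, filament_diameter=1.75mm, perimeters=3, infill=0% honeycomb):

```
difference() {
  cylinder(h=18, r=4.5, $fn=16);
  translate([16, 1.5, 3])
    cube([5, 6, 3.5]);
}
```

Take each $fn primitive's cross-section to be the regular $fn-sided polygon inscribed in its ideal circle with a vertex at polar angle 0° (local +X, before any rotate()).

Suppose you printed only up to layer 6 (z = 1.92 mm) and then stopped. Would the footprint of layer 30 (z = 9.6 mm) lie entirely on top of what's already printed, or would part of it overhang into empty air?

entirely on top

Compare the two slices. At z = 1.92: the cylinder: section is a regular 16-gon, circumradius r=4.5 (area = (16/2)·4.500²·sin(360°/16) = 61.99 mm²); the cube at (16, 1.5) does not reach this height (z outside [3, 6.5]); Taking the first minus the rest: none of the subtracted shapes is present at this height, so the r=4.5 cylinder is unchanged — area = 61.99 mm². At z = 9.6: the r=4.5 cylinder contributes a regular 16-gon of circumradius 4.5 (area = (16/2)·4.500²·sin(360°/16) = 61.99 mm²); the cube at (16, 1.5) is absent (z outside [3, 6.5]); Subtracting the remaining from the first: none of the subtracted shapes is present at this height, so the r=4.5 cylinder is unchanged — area = 61.99 mm². Checking containment: the cross-section at z = 9.6 is a subset of the cross-section at z = 1.92.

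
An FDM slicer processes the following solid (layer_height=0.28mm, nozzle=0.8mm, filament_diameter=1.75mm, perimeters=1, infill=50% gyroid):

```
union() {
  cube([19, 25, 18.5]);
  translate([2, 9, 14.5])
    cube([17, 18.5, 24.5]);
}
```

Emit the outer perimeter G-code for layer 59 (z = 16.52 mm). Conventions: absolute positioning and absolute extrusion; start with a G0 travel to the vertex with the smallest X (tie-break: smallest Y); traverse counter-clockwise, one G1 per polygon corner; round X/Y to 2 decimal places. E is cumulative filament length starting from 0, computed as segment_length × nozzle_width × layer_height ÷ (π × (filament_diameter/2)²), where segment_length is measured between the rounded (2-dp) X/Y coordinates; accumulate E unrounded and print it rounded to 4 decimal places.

G0 X0.00 Y0.00 Z16.52
G1 X19.00 Y0.00 E1.7694
G1 X19.00 Y27.50 E4.3305
G1 X2.00 Y27.50 E5.9137
G1 X2.00 Y25.00 E6.1465
G1 X0.00 Y25.00 E6.3327
G1 X0.00 Y0.00 E8.6609

At z = 16.52 mm: the 19×25 cube contributes its full rectangle; the cube at (2, 9) (footprint 17×18.5) is included at this height; Combining (union): the regions partially overlap (shared area 272.00 mm²), so overlapping operands fuse into one piece — 1 connected region. The outline is a single polygon with 6 vertices. Extrusion per mm of travel: 0.8 × 0.28 / (π × 0.875²) = 0.093128. Accumulating E over each segment gives final E = 8.6609.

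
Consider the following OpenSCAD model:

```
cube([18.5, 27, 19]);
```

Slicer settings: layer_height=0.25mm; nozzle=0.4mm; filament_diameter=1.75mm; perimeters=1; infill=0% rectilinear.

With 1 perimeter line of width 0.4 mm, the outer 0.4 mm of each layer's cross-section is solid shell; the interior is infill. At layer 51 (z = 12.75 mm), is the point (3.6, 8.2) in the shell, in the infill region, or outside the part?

At z = 12.75 mm: the cube (footprint 18.5×27) is included at this height. Overall, the cross-section is a single solid region. The nearest boundary edge runs (0.00, 27.00)→(0.00, 0.00); distance from the point to it = 3.60 mm. The point is inside the cross-section and 3.60 mm from the nearest boundary — more than the 0.4 mm shell width (1 × 0.4), so it's in the infill interior.

infill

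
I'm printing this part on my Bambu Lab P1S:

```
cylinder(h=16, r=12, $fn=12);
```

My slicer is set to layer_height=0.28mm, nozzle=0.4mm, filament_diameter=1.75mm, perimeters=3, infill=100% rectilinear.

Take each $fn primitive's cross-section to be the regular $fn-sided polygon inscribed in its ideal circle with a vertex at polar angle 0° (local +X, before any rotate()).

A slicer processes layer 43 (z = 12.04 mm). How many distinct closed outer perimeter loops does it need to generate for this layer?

At z = 12.04 mm: the cylinder: section is a regular 12-gon, circumradius r=12. The result has 1 disconnected region.

1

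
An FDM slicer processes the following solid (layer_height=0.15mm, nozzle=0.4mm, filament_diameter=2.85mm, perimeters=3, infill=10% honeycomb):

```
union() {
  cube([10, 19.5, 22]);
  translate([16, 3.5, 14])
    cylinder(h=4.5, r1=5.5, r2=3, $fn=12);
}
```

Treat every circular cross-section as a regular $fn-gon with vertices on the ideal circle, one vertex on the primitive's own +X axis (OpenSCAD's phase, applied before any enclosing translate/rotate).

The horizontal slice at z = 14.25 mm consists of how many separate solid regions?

At z = 14.25 mm: the cube (footprint 10×19.5) is included at this height; the cone at (16, 3.5) (r1=5.5→r2=3) has section circumradius 5.361 here — a regular 12-gon; Taking the union: the 2 present regions are separate (no shared area or edge), so areas and boundary lengths simply add and each stays a separate island — 2 connected regions. The result has 2 disconnected regions.

2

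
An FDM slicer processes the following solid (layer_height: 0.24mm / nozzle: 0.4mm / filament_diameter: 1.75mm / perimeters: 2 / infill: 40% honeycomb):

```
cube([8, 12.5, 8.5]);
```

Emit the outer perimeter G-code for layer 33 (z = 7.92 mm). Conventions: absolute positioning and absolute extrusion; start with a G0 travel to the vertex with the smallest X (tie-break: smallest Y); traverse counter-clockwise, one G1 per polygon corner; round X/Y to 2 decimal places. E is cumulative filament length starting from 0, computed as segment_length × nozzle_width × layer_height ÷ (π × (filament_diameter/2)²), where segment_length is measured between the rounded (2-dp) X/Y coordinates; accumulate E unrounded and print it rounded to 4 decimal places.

G0 X0.00 Y0.00 Z7.92
G1 X8.00 Y0.00 E0.3193
G1 X8.00 Y12.50 E0.8182
G1 X0.00 Y12.50 E1.1375
G1 X0.00 Y0.00 E1.6364

At z = 7.92 mm: the cube (footprint 8×12.5) is included at this height. The outline is a single polygon with 4 vertices. Extrusion per mm of travel: 0.4 × 0.24 / (π × 0.875²) = 0.039912. Accumulating E over each segment gives final E = 1.6364.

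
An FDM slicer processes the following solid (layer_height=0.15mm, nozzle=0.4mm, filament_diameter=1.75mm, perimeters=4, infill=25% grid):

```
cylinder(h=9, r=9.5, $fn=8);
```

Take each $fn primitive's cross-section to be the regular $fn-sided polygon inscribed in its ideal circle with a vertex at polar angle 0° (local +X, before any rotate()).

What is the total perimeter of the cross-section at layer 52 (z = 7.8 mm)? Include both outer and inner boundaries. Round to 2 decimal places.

At z = 7.8 mm: the r=9.5 cylinder gives a regular 8-gon of circumradius 9.5 (constant along its height) (perimeter = 2·8·9.500·sin(180°/8) = 58.17 mm). Overall, the cross-section is a single solid region. Total boundary length (outer) = 58.17 mm.

58.17 mm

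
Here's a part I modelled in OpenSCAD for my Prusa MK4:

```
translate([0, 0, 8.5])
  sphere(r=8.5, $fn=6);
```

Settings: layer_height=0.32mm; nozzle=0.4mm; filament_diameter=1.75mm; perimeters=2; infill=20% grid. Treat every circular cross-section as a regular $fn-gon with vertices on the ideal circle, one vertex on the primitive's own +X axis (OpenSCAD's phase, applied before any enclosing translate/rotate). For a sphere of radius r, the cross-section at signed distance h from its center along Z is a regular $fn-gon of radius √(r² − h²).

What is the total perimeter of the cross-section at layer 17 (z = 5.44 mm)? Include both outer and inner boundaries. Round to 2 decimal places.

47.58 mm

At z = 5.44 mm: the sphere: section is a regular 6-gon, circumradius = √(r²−h²) = √(8.5²−3.06²) = 7.930 (perimeter = 2·6·7.930·sin(180°/6) = 47.58 mm). Overall, the cross-section is a single solid region. Total boundary length (outer) = 47.58 mm.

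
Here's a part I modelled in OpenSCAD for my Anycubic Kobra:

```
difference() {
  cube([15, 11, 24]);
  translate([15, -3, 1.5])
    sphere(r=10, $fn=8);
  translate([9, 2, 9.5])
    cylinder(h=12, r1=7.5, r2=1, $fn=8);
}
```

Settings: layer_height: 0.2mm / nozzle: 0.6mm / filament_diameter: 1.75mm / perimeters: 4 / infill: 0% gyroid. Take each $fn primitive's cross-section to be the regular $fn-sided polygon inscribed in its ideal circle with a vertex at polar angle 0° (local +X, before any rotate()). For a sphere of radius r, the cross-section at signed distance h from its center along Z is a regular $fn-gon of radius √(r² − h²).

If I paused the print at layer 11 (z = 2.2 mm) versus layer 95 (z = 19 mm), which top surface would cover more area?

Layer 11 (z = 2.2): the cube is present — its section is the full 15×11 rectangle (area 165.00 mm²); the sphere at (15, -3): section is a regular 8-gon, circumradius = √(r²−h²) = √(10²−0.7²) = 9.975 (area = (8/2)·9.975²·sin(360°/8) = 281.46 mm²); the cone at (9, 2) is absent (z outside [9.5, 21.5]); Taking the first minus the rest: starting from the 15×11 cube (165.00 mm²), the r=10 sphere at (15, -3) partially overlaps it — only the 42.30 mm² overlap (of its 281.46 mm²) is removed, clipping the outline — area = 122.70 mm². So its area = 122.70 mm². Layer 95 (z = 19): the cube (footprint 15×11) is included at this height (area 165.00 mm²); the sphere at (15, -3) does not reach this height (|z−center|=17.500 > r=10); the cone at (9, 2): at t=0.792 of its height the radius interpolates to r₁+(r₂−r₁)t = 2.354, giving a regular 8-gon of that circumradius (area = (8/2)·2.354²·sin(360°/8) = 15.68 mm²); Taking the first minus the rest: starting from the 15×11 cube (165.00 mm²), the cone at (9, 2) partially overlaps it — only the 15.37 mm² overlap (of its 15.68 mm²) is removed, clipping the outline — area = 149.63 mm². So its area = 149.63 mm². Layer 95 is larger (149.63 vs 122.70 mm²).

layer 95 (z = 19 mm)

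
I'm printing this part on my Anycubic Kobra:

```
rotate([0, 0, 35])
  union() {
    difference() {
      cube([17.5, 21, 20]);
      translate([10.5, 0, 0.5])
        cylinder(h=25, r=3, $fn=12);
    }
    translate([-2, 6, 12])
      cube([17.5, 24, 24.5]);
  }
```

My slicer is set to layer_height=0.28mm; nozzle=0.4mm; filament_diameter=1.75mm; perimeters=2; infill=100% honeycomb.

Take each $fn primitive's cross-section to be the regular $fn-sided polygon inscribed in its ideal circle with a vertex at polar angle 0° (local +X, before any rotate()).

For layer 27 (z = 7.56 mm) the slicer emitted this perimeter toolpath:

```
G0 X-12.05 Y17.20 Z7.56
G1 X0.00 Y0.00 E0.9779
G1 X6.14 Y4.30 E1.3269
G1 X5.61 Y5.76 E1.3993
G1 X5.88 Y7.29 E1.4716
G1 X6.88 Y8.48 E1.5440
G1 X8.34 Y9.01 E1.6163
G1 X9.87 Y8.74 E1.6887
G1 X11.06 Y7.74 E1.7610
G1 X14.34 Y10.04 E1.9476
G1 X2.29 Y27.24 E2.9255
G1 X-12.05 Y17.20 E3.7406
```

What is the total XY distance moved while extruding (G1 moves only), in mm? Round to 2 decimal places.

80.33 mm

Sum the Euclidean lengths of each G1 segment: total = 80.33 mm.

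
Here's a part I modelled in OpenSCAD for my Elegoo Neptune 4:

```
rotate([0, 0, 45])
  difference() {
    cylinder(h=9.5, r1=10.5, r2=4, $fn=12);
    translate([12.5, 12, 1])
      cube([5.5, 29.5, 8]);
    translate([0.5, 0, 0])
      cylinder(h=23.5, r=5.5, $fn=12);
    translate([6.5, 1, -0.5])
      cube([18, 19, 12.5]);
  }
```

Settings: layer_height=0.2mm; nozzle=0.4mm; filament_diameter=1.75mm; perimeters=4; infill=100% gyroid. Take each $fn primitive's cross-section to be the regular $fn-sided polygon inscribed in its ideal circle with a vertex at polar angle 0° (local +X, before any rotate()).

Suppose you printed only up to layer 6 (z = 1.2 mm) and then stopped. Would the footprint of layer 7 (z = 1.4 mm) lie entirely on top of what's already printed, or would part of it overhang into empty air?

Compare the two slices. At z = 1.2: the cone contributes a regular 12-gon of circumradius 9.679 (interpolated between r1=10.5 and r2=4 at t=0.126) (area = (12/2)·9.679²·sin(360°/12) = 281.05 mm²); the cube at (12.5, 12) is present — its section is the full 5.5×29.5 rectangle (area 162.25 mm²); the r=5.5 cylinder at (0.5, 0) contributes a regular 12-gon of circumradius 5.5 (area = (12/2)·5.500²·sin(360°/12) = 90.75 mm²); the 18×19 cube at (6.5, 1) contributes its full rectangle (area 342.00 mm²); Taking the first minus the rest: starting from the cone (281.05 mm²), the 5.5×29.5 cube at (12.5, 12) misses the remaining region (no effect); the r=5.5 cylinder at (0.5, 0) lies wholly inside it (removes its full 90.75 mm² and its 34.16 mm outline becomes a hole wall); the 18×19 cube at (6.5, 1) partially overlaps it — only the 10.97 mm² overlap (of its 342.00 mm²) is removed, clipping the outline — area = 179.32 mm²; (rotated 45° about Z; rotation is an isometry so areas/perimeters/island counts are preserved). At z = 1.4: the cone (r1=10.5→r2=4) has section circumradius 9.542 here — a regular 12-gon (area = (12/2)·9.542²·sin(360°/12) = 273.16 mm²); the cube at (12.5, 12) (footprint 5.5×29.5) is included at this height (area 162.25 mm²); the r=5.5 cylinder at (0.5, 0) contributes a regular 12-gon of circumradius 5.5 (area = (12/2)·5.500²·sin(360°/12) = 90.75 mm²); the 18×19 cube at (6.5, 1) contributes its full rectangle (area 342.00 mm²); Subtracting the remaining from the first: starting from the cone (273.16 mm²), the 5.5×29.5 cube at (12.5, 12) misses the remaining region (no effect); the r=5.5 cylinder at (0.5, 0) lies wholly inside it (removes its full 90.75 mm² and its 34.16 mm outline becomes a hole wall); the 18×19 cube at (6.5, 1) partially overlaps it — only the 10.11 mm² overlap (of its 342.00 mm²) is removed, clipping the outline — area = 172.29 mm²; (whole slice rotated 45° about Z — lengths, areas and connectivity unchanged). Checking containment: the cross-section at z = 1.4 is a subset of the cross-section at z = 1.2.

entirely on top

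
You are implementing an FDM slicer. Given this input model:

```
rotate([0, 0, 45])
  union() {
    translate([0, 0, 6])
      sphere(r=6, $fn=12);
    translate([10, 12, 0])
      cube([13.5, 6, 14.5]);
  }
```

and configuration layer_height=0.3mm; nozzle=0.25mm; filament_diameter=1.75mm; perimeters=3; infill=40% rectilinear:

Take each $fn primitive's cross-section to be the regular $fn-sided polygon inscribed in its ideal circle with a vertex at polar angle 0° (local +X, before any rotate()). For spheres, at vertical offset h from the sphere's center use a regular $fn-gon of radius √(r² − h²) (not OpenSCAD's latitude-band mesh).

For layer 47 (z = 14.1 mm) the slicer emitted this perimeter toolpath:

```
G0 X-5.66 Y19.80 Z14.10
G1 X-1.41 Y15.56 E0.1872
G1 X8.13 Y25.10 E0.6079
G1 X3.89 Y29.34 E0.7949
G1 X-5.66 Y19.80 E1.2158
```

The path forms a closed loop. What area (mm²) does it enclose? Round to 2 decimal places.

Apply the shoelace formula to the sequence of (X, Y) vertices; enclosed area = 80.97 mm².

80.97 mm²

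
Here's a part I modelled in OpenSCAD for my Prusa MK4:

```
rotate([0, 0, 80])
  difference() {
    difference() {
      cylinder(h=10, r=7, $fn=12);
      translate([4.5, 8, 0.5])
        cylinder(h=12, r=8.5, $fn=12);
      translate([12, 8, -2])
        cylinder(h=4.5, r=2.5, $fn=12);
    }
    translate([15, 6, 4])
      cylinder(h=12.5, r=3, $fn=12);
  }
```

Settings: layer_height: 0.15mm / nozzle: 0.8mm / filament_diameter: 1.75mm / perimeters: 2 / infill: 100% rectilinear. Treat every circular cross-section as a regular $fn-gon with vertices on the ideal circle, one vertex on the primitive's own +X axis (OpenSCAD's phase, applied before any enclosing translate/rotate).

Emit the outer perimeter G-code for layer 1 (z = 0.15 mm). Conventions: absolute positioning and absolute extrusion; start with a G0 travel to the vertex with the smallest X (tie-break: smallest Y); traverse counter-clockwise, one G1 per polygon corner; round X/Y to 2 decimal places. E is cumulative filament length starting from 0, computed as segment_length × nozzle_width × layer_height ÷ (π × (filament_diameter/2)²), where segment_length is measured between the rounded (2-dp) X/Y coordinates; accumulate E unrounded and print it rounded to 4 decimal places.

G0 X-6.89 Y1.22 Z0.15
G1 X-6.58 Y-2.39 E0.1808
G1 X-4.50 Y-5.36 E0.3617
G1 X-1.22 Y-6.89 E0.5422
G1 X2.39 Y-6.58 E0.7230
G1 X5.36 Y-4.50 E0.9039
G1 X6.89 Y-1.22 E1.0845
G1 X6.58 Y2.39 E1.2652
G1 X4.50 Y5.36 E1.4461
G1 X1.22 Y6.89 E1.6267
G1 X-2.39 Y6.58 E1.8075
G1 X-5.36 Y4.50 E1.9884
G1 X-6.89 Y1.22 E2.1689

At z = 0.15 mm: the cylinder: section is a regular 12-gon, circumradius r=7; the cylinder at (4.5, 8) is absent (z outside [0.5, 12.5]); the cylinder at (12, 8): section is a regular 12-gon, circumradius r=2.5; Subtracting the remaining from the first: starting from the r=7 cylinder, the r=2.5 cylinder at (12, 8) misses the remaining region (no effect) — 1 connected region; the cylinder at (15, 6) is absent (z outside [4, 16.5]); After the difference (first − rest): none of the subtracted shapes is present at this height, so that combined region is unchanged — 1 connected region; (rotated 80° about Z; rotation is an isometry so areas/perimeters/island counts are preserved). The outline is a single polygon with 12 vertices. Extrusion per mm of travel: 0.8 × 0.15 / (π × 0.875²) = 0.049890. Accumulating E over each segment gives final E = 2.1689.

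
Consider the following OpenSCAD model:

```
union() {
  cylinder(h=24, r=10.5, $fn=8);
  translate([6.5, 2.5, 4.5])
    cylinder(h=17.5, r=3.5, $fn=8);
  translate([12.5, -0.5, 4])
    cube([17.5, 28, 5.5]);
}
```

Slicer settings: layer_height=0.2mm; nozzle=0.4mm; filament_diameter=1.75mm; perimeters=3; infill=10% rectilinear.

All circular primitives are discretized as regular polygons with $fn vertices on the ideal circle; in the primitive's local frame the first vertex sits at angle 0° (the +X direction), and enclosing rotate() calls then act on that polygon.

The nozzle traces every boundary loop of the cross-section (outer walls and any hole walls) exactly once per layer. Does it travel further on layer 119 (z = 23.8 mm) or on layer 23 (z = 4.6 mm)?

Layer 119 (z = 23.8): the cylinder: section is a regular 8-gon, circumradius r=10.5 (perimeter = 2·8·10.500·sin(180°/8) = 64.29 mm); the cylinder at (6.5, 2.5) is not intersected at this z (z outside [4.5, 22]); the cube at (12.5, -0.5) does not reach this height (z outside [4, 9.5]); Combining (union): only the r=10.5 cylinder is present, so the union is just that shape — boundary = 64.29 mm. So its perimeter = 64.29 mm. Layer 23 (z = 4.6): the cylinder: section is a regular 8-gon, circumradius r=10.5 (perimeter = 2·8·10.500·sin(180°/8) = 64.29 mm); the r=3.5 cylinder at (6.5, 2.5) contributes a regular 8-gon of circumradius 3.5 (perimeter = 2·8·3.500·sin(180°/8) = 21.43 mm); the cube at (12.5, -0.5) (footprint 17.5×28) is included at this height (perimeter 91.00 mm); Merging all regions: the regions partially overlap (shared area 33.08 mm²), so the edge portions inside another operand are dropped and the merged outline is re-measured after clipping — boundary = 155.70 mm. So its perimeter = 155.70 mm. Layer 23 is larger (155.70 vs 64.29 mm).

layer 23 (z = 4.6 mm)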